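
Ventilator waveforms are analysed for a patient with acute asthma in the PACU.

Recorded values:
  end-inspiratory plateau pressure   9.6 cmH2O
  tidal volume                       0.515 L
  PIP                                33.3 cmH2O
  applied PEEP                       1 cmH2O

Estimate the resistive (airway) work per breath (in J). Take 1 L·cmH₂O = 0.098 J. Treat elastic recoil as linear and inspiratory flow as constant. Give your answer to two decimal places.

1.20

With constant inspiratory flow the resistive pressure is constant at PIP − Pplat = 33.3 − 9.6 = 23.7 cmH2O, so resistive work = 23.7 × 0.515 = 12.206 L·cmH2O.
× 0.098 J/(L·cmH2O) → 1.196 J.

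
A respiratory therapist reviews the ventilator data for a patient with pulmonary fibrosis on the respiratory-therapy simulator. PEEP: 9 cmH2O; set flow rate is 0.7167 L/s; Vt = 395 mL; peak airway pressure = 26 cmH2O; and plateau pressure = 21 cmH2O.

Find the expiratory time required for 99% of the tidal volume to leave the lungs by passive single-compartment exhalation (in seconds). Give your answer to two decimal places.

1.06

R = (PIP − Pplat)/V̇ = (26 − 21) / 0.7167 = 5.0/0.7167 = 6.976 cmH2O·s/L.
C = Vt/(Pplat − PEEP) = 395.0 / (21 − 9) = 395.0/12.0 = 32.917 mL/cmH2O.
τ = R × C = 6.976 × 0.03292 L/cmH2O = 0.2296 s.
t = −τ·ln(1 − 0.99) = −0.2296·ln(0.01) = 1.057 s.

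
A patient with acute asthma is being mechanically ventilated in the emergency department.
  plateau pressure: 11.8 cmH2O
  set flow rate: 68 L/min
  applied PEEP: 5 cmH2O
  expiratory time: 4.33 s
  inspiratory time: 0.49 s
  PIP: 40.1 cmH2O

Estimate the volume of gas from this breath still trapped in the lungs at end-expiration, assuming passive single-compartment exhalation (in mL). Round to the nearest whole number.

66

Flow: 68 L/min ÷ 60 = 1.1333 L/s.
Vt = flow × Ti = 1.1333 L/s × 0.49 s × 1000 mL/L = 555.32 mL.
R = (PIP − Pplat)/V̇ = (40.1 − 11.8) / 1.1333 = 28.3/1.1333 = 24.971 cmH2O·s/L.
C = Vt/(Pplat − PEEP) = 555.32 / (11.8 − 5) = 555.32/6.8 = 81.665 mL/cmH2O.
τ = R × C = 24.971 × 0.08167 L/cmH2O = 2.039 s.
Fraction remaining = e^(−Te/τ) = e^(−4.33/2.039) = 0.1196.
Trapped volume = 555.32 × 0.1196 = 66.416 mL.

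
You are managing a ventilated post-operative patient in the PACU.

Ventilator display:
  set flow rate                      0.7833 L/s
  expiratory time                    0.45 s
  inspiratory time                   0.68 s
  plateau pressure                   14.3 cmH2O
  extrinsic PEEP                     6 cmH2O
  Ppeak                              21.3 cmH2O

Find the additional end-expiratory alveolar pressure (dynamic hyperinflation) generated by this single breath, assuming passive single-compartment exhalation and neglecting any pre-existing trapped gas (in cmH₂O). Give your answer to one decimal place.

Vt = flow × Ti = 0.7833 L/s × 0.68 s × 1000 mL/L = 532.64 mL.
R = (PIP − Pplat)/V̇ = (21.3 − 14.3) / 0.7833 = 7.0/0.7833 = 8.937 cmH2O·s/L.
C = Vt/(Pplat − PEEP) = 532.64 / (14.3 − 6) = 532.64/8.3 = 64.173 mL/cmH2O.
τ = R × C = 8.937 × 0.06417 L/cmH2O = 0.5735 s.
Fraction remaining = e^(−Te/τ) = e^(−0.45/0.5735) = 0.4563; trapped volume = 532.64 × 0.4563 = 243.04 mL.
Additional alveolar pressure from trapping ≈ V_trapped / C = 243.04 / 64.173 = 3.787 cmH2O.

3.8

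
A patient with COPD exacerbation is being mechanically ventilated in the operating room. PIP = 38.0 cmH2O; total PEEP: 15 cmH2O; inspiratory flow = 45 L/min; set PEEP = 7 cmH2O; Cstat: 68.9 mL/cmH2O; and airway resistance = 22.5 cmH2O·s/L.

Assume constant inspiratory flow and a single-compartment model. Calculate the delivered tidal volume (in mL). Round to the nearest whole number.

422

Flow: 45 L/min ÷ 60 = 0.75 L/s.
Total PEEP = 15 cmH2O (set 7 + intrinsic 8); this is the baseline alveolar pressure.
Equation of motion (constant flow): PIP = Vt/C + R·V̇ + PEEP.
Vt/C = PIP − R·V̇ − PEEP = 38.0 − 16.875 − 15 = 6.125 cmH2O.
Vt = C × 6.125 = 68.9 × 6.125 = 422.01 mL.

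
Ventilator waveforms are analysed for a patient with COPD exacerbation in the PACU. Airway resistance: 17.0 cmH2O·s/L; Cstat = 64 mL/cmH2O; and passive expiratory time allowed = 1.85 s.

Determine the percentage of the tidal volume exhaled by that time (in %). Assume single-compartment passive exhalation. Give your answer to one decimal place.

τ = R × C = 17.0 × 64 mL/cmH2O = 17.0 × 0.064 L/cmH2O = 1.088 s.
Passive exhalation: V(t)/V₀ = e^(−t/τ) = e^(−1.85/1.088) = 0.1826.
Fraction exhaled = 1 − 0.1826 = 0.8174 → 81.74%.

81.7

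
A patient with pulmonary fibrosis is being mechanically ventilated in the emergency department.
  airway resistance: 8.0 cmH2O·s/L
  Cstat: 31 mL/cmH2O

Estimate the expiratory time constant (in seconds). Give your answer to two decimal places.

τ = R × C = 8.0 × 31 mL/cmH2O = 8.0 × 0.031 L/cmH2O = 0.248 s.

0.25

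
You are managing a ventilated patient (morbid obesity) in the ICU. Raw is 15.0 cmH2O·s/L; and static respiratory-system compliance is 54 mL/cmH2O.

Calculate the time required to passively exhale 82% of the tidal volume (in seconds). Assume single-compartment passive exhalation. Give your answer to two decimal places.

τ = R × C = 15.0 × 54 mL/cmH2O = 15.0 × 0.054 L/cmH2O = 0.81 s.
Exhaled fraction f = 1 − e^(−t/τ) → t = −τ·ln(1 − f) = −0.81·ln(0.18) = 1.389 s.

1.39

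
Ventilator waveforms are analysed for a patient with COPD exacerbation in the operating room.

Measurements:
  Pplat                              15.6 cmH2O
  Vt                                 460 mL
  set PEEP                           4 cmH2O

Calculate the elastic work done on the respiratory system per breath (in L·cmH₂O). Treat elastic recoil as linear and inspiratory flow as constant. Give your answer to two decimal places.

Elastic work ≈ ½ × (Pplat − PEEP) × Vt = 0.5 × (15.6 − 4) × 0.460 L = 0.5 × 11.6 × 0.460 = 2.668 L·cmH2O.

2.67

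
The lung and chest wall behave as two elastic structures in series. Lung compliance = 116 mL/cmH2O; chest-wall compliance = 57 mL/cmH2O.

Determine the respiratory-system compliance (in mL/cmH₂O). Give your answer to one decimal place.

Lung and chest wall are elastances in series: 1/Crs = 1/CL + 1/Ccw.
1/Crs = 1/116 + 1/57 = 0.02616.
Crs = 38.226 mL/cmH2O.

38.2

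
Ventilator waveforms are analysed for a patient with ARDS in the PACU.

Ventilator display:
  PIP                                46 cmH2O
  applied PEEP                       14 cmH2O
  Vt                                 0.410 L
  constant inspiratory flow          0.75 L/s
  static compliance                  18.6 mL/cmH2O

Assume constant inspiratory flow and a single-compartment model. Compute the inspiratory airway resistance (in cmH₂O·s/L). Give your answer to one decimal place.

13.3

Equation of motion (constant flow): PIP = Vt/C + R·V̇ + PEEP.
R·V̇ = PIP − Vt/C − PEEP = 46 − 410/18.6 − 14 = 46 − 22.043 − 14 = 9.957 cmH2O.
R = 9.957 / 0.75 = 13.276 cmH2O·s/L.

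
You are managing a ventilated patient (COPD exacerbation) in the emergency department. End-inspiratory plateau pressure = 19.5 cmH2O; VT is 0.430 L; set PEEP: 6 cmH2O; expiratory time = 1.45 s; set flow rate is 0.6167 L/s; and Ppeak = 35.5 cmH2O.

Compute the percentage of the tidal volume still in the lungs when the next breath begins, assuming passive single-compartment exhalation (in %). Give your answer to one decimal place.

17.3

R = (PIP − Pplat)/V̇ = (35.5 − 19.5) / 0.6167 = 16.0/0.6167 = 25.945 cmH2O·s/L.
C = Vt/(Pplat − PEEP) = 430.0 / (19.5 − 6) = 430.0/13.5 = 31.852 mL/cmH2O.
τ = R × C = 25.945 × 0.03185 L/cmH2O = 0.8263 s.
Fraction remaining at end-expiration = e^(−Te/τ) = e^(−1.45/0.8263) = 0.1729 → 17.29%.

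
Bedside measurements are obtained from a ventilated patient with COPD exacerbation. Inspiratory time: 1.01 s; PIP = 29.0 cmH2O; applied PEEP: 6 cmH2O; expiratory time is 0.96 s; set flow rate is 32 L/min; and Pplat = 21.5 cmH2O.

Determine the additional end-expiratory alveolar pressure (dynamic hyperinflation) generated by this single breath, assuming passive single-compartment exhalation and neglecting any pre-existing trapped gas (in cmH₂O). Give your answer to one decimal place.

2.2

Flow: 32 L/min ÷ 60 = 0.5333 L/s.
Vt = flow × Ti = 0.5333 L/s × 1.01 s × 1000 mL/L = 538.63 mL.
R = (PIP − Pplat)/V̇ = (29.0 − 21.5) / 0.5333 = 7.5/0.5333 = 14.063 cmH2O·s/L.
C = Vt/(Pplat − PEEP) = 538.63 / (21.5 − 6) = 538.63/15.5 = 34.75 mL/cmH2O.
τ = R × C = 14.063 × 0.03475 L/cmH2O = 0.4887 s.
Fraction remaining = e^(−Te/τ) = e^(−0.96/0.4887) = 0.1402; trapped volume = 538.63 × 0.1402 = 75.516 mL.
Additional alveolar pressure from trapping ≈ V_trapped / C = 75.516 / 34.75 = 2.173 cmH2O.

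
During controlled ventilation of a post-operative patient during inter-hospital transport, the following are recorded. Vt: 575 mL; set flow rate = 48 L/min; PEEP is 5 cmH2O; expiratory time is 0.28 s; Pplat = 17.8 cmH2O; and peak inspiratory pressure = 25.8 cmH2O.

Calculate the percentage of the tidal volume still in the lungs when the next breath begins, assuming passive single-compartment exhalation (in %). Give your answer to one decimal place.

53.6

Flow: 48 L/min ÷ 60 = 0.8 L/s.
R = (PIP − Pplat)/V̇ = (25.8 − 17.8) / 0.8 = 8.0/0.8 = 10.0 cmH2O·s/L.
C = Vt/(Pplat − PEEP) = 575.0 / (17.8 − 5) = 575.0/12.8 = 44.922 mL/cmH2O.
τ = R × C = 10.0 × 0.04492 L/cmH2O = 0.4492 s.
Fraction remaining at end-expiration = e^(−Te/τ) = e^(−0.28/0.4492) = 0.5362 → 53.62%.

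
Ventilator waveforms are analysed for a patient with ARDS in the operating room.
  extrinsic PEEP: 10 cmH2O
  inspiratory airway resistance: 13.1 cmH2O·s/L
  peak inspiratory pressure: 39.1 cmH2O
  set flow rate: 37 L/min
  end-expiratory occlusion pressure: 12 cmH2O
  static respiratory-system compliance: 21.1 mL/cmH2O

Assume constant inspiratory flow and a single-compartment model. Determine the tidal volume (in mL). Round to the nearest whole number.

Flow: 37 L/min ÷ 60 = 0.6167 L/s.
Total PEEP = 12 cmH2O (set 10 + intrinsic 2); this is the baseline alveolar pressure.
Equation of motion (constant flow): PIP = Vt/C + R·V̇ + PEEP.
Vt/C = PIP − R·V̇ − PEEP = 39.1 − 8.079 − 12 = 19.021 cmH2O.
Vt = C × 19.021 = 21.1 × 19.021 = 401.34 mL.

401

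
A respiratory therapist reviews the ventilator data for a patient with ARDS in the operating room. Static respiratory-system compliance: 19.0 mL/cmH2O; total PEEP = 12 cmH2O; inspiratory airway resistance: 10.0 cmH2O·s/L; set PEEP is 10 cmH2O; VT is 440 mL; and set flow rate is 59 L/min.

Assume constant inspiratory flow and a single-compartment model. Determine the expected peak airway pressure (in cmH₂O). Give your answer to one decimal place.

Flow: 59 L/min ÷ 60 = 0.9833 L/s.
Total PEEP = 12 cmH2O (set 10 + intrinsic 2); this is the baseline alveolar pressure.
Equation of motion (constant flow): PIP = Vt/C + R·V̇ + PEEP.
PIP = 440/19.0 + 10.0×0.9833 + 12 = 23.158 + 9.833 + 12 = 44.991 cmH2O.

45.0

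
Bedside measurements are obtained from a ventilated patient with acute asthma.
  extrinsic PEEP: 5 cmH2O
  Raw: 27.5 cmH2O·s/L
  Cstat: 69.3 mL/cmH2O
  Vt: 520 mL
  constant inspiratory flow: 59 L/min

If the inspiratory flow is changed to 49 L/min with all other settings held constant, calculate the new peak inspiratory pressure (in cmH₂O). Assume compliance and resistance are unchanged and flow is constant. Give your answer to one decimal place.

Flow: 59 L/min ÷ 60 = 0.9833 L/s.
New flow: 49 L/min ÷ 60 = 0.8167 L/s.
PIP = Vt/C + R·V̇ + PEEP (constant-flow equation of motion).
Only the resistive term changes: ΔPIP = R × ΔV̇ = 27.5 × (0.8167 − 0.9833) = 27.5 × -0.1666 = -4.582 cmH2O.
Original PIP = 520/69.3 + 27.5×0.9833 + 5 = 39.544 cmH2O; new PIP = 39.544 + (-4.582) = 34.962 cmH2O.

35.0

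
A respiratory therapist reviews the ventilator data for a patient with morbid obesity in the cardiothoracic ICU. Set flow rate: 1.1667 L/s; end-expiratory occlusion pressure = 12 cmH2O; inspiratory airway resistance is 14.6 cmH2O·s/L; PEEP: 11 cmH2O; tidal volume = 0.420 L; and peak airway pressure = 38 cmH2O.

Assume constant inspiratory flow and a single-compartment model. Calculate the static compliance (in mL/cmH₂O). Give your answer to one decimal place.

46.8

Total PEEP = 12 cmH2O (set 11 + intrinsic 1); this is the baseline alveolar pressure.
Equation of motion (constant flow): PIP = Vt/C + R·V̇ + PEEP.
Vt/C = PIP − R·V̇ − PEEP = 38 − 14.6×1.1667 − 12 = 38 − 17.034 − 12 = 8.966 cmH2O.
C = Vt / 8.966 = 420 / 8.966 = 46.844 mL/cmH2O.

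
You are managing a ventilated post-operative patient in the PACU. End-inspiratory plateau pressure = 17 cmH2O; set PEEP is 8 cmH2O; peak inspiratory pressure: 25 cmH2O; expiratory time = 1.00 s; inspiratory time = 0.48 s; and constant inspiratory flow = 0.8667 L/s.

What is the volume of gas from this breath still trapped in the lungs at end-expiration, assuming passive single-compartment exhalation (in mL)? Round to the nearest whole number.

Vt = flow × Ti = 0.8667 L/s × 0.48 s × 1000 mL/L = 416.02 mL.
R = (PIP − Pplat)/V̇ = (25 − 17) / 0.8667 = 8.0/0.8667 = 9.23 cmH2O·s/L.
C = Vt/(Pplat − PEEP) = 416.02 / (17 − 8) = 416.02/9.0 = 46.224 mL/cmH2O.
τ = R × C = 9.23 × 0.04622 L/cmH2O = 0.4266 s.
Fraction remaining = e^(−Te/τ) = e^(−1.00/0.4266) = 0.09593.
Trapped volume = 416.02 × 0.09593 = 39.909 mL.

40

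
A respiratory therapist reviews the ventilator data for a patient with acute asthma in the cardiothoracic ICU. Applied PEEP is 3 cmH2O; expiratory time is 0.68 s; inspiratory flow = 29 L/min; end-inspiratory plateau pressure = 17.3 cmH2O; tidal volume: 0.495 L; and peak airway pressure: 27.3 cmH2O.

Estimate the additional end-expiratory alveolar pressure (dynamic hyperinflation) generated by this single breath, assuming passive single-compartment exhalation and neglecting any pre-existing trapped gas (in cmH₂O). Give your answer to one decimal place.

Flow: 29 L/min ÷ 60 = 0.4833 L/s.
R = (PIP − Pplat)/V̇ = (27.3 − 17.3) / 0.4833 = 10.0/0.4833 = 20.691 cmH2O·s/L.
C = Vt/(Pplat − PEEP) = 495.0 / (17.3 − 3) = 495.0/14.3 = 34.615 mL/cmH2O.
τ = R × C = 20.691 × 0.03462 L/cmH2O = 0.7163 s.
Fraction remaining = e^(−Te/τ) = e^(−0.68/0.7163) = 0.387; trapped volume = 495.0 × 0.387 = 191.57 mL.
Additional alveolar pressure from trapping ≈ V_trapped / C = 191.57 / 34.615 = 5.534 cmH2O.

5.5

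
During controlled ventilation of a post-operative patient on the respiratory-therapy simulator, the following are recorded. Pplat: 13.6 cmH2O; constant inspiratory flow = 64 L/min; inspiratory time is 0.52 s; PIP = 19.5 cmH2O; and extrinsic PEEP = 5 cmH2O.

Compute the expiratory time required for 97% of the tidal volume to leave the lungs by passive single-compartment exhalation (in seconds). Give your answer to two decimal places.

1.25

Flow: 64 L/min ÷ 60 = 1.0667 L/s.
Vt = flow × Ti = 1.0667 L/s × 0.52 s × 1000 mL/L = 554.68 mL.
R = (PIP − Pplat)/V̇ = (19.5 − 13.6) / 1.0667 = 5.9/1.0667 = 5.531 cmH2O·s/L.
C = Vt/(Pplat − PEEP) = 554.68 / (13.6 − 5) = 554.68/8.6 = 64.498 mL/cmH2O.
τ = R × C = 5.531 × 0.0645 L/cmH2O = 0.3567 s.
t = −τ·ln(1 − 0.97) = −0.3567·ln(0.03) = 1.251 s.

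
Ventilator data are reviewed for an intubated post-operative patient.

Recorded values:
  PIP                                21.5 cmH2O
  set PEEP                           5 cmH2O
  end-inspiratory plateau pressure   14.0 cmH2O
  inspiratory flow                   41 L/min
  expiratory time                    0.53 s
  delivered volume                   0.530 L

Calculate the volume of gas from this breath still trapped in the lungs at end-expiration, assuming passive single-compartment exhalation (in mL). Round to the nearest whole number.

Flow: 41 L/min ÷ 60 = 0.6833 L/s.
R = (PIP − Pplat)/V̇ = (21.5 − 14.0) / 0.6833 = 7.5/0.6833 = 10.976 cmH2O·s/L.
C = Vt/(Pplat − PEEP) = 530.0 / (14.0 − 5) = 530.0/9.0 = 58.889 mL/cmH2O.
τ = R × C = 10.976 × 0.05889 L/cmH2O = 0.6464 s.
Fraction remaining = e^(−Te/τ) = e^(−0.53/0.6464) = 0.4405.
Trapped volume = 530.0 × 0.4405 = 233.47 mL.

233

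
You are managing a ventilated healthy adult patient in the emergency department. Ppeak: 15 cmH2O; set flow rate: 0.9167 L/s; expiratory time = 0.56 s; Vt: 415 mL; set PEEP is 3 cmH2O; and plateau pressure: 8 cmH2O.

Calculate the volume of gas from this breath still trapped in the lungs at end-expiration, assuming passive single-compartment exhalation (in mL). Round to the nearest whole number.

R = (PIP − Pplat)/V̇ = (15 − 8) / 0.9167 = 7.0/0.9167 = 7.636 cmH2O·s/L.
C = Vt/(Pplat − PEEP) = 415.0 / (8 − 3) = 415.0/5.0 = 83.0 mL/cmH2O.
τ = R × C = 7.636 × 0.083 L/cmH2O = 0.6338 s.
Fraction remaining = e^(−Te/τ) = e^(−0.56/0.6338) = 0.4133.
Trapped volume = 415.0 × 0.4133 = 171.52 mL.

172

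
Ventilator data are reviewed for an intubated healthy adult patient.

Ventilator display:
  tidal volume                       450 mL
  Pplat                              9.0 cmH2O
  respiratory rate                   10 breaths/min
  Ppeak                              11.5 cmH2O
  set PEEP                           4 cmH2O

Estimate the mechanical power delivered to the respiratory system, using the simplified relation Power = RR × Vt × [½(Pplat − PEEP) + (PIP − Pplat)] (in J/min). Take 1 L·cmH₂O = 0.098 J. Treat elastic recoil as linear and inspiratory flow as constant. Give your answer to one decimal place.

Per-breath work = Vt × [½(Pplat−PEEP) + (PIP−Pplat)] = 0.450 × [0.5×5.0 + 2.5] = 0.450 × 5.0 = 2.25 L·cmH2O.
Power = 10 × 2.25 = 22.5 L·cmH2O/min.
× 0.098 J/(L·cmH2O) → 2.205 J/min.

2.2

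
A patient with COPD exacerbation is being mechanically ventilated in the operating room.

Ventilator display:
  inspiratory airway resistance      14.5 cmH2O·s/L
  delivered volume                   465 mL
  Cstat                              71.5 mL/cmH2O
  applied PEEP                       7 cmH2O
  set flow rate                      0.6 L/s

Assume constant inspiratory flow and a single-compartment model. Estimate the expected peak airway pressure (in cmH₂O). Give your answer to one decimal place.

Equation of motion (constant flow): PIP = Vt/C + R·V̇ + PEEP.
PIP = 465/71.5 + 14.5×0.6 + 7 = 6.503 + 8.7 + 7 = 22.203 cmH2O.

22.2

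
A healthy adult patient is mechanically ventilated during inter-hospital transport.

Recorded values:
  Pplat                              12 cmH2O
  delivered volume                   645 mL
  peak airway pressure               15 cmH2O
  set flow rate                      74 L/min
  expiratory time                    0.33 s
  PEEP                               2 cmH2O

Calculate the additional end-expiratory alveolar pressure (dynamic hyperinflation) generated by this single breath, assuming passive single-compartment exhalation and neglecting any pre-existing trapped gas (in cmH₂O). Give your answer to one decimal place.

Flow: 74 L/min ÷ 60 = 1.2333 L/s.
R = (PIP − Pplat)/V̇ = (15 − 12) / 1.2333 = 3.0/1.2333 = 2.432 cmH2O·s/L.
C = Vt/(Pplat − PEEP) = 645.0 / (12 − 2) = 645.0/10.0 = 64.5 mL/cmH2O.
τ = R × C = 2.432 × 0.0645 L/cmH2O = 0.1569 s.
Fraction remaining = e^(−Te/τ) = e^(−0.33/0.1569) = 0.1221; trapped volume = 645.0 × 0.1221 = 78.755 mL.
Additional alveolar pressure from trapping ≈ V_trapped / C = 78.755 / 64.5 = 1.221 cmH2O.

1.2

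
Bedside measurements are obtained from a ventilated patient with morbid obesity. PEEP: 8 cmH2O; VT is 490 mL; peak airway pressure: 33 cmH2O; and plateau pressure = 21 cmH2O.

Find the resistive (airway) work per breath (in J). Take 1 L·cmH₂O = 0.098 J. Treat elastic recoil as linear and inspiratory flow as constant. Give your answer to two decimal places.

With constant inspiratory flow the resistive pressure is constant at PIP − Pplat = 33 − 21 = 12.0 cmH2O, so resistive work = 12.0 × 0.490 = 5.88 L·cmH2O.
× 0.098 J/(L·cmH2O) → 0.5762 J.

0.58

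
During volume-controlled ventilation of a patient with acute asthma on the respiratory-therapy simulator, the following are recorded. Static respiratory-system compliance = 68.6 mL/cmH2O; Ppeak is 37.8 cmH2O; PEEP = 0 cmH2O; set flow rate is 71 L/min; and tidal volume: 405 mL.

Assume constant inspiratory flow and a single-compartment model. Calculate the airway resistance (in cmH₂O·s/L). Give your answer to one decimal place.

27.0

Flow: 71 L/min ÷ 60 = 1.1833 L/s.
Equation of motion (constant flow): PIP = Vt/C + R·V̇ + PEEP.
R·V̇ = PIP − Vt/C − PEEP = 37.8 − 405/68.6 − 0 = 37.8 − 5.904 − 0 = 31.896 cmH2O.
R = 31.896 / 1.1833 = 26.955 cmH2O·s/L.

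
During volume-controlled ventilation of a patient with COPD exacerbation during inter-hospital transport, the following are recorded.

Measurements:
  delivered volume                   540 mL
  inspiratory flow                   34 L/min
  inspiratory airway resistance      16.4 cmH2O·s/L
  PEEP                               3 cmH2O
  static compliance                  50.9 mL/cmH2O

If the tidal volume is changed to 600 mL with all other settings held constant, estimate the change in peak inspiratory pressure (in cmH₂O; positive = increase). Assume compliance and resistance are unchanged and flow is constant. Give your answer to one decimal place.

1.2

PIP = Vt/C + R·V̇ + PEEP (constant-flow equation of motion).
Only the elastic term changes: ΔPIP = ΔVt / C = (600 − 540) / 50.9 = 1.179 cmH2O.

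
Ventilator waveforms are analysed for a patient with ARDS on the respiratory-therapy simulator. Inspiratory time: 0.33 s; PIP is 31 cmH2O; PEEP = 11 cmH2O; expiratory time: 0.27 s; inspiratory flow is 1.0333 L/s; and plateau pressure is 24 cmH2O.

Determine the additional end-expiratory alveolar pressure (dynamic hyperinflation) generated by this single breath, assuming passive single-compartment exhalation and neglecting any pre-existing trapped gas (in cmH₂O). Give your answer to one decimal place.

Vt = flow × Ti = 1.0333 L/s × 0.33 s × 1000 mL/L = 340.99 mL.
R = (PIP − Pplat)/V̇ = (31 − 24) / 1.0333 = 7.0/1.0333 = 6.774 cmH2O·s/L.
C = Vt/(Pplat − PEEP) = 340.99 / (24 − 11) = 340.99/13.0 = 26.23 mL/cmH2O.
τ = R × C = 6.774 × 0.02623 L/cmH2O = 0.1777 s.
Fraction remaining = e^(−Te/τ) = e^(−0.27/0.1777) = 0.2188; trapped volume = 340.99 × 0.2188 = 74.609 mL.
Additional alveolar pressure from trapping ≈ V_trapped / C = 74.609 / 26.23 = 2.844 cmH2O.

2.8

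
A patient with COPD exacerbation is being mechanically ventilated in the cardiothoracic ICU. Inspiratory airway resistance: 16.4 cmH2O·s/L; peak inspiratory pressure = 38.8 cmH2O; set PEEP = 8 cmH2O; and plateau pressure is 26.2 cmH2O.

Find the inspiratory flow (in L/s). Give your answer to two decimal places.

0.77

flow = (PIP − Pplat) / Raw = 12.6 / 16.4 = 0.7683 L/s.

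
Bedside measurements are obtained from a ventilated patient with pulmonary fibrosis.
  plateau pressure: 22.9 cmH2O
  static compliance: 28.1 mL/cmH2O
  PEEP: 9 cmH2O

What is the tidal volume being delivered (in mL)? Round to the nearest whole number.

Vt = Cstat × (Pplat − PEEP) = 28.1 × (22.9 − 9) = 28.1 × 13.9 = 390.59 mL.

391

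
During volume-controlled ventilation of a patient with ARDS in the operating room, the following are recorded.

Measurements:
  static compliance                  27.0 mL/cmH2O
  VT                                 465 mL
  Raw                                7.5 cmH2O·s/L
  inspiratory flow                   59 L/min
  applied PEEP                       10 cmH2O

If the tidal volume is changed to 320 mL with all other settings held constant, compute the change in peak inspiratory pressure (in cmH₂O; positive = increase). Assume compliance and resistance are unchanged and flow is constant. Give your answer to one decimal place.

PIP = Vt/C + R·V̇ + PEEP (constant-flow equation of motion).
Only the elastic term changes: ΔPIP = ΔVt / C = (320 − 465) / 27.0 = -5.37 cmH2O.

-5.4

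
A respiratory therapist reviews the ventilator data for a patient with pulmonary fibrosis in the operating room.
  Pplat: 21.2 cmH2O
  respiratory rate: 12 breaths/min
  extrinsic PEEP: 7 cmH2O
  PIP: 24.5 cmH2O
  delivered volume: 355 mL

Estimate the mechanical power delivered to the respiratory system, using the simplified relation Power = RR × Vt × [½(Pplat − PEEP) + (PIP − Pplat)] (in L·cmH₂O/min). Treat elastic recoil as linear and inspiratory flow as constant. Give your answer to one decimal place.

Per-breath work = Vt × [½(Pplat−PEEP) + (PIP−Pplat)] = 0.355 × [0.5×14.2 + 3.3] = 0.355 × 10.4 = 3.692 L·cmH2O.
Power = 12 × 3.692 = 44.304 L·cmH2O/min.

44.3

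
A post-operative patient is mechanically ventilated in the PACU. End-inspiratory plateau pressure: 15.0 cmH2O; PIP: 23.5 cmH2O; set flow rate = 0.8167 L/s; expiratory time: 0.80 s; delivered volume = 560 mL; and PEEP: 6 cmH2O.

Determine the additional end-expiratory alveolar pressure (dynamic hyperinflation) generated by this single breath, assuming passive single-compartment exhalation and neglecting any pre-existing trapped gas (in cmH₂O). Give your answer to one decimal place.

2.6

R = (PIP − Pplat)/V̇ = (23.5 − 15.0) / 0.8167 = 8.5/0.8167 = 10.408 cmH2O·s/L.
C = Vt/(Pplat − PEEP) = 560.0 / (15.0 − 6) = 560.0/9.0 = 62.222 mL/cmH2O.
τ = R × C = 10.408 × 0.06222 L/cmH2O = 0.6476 s.
Fraction remaining = e^(−Te/τ) = e^(−0.80/0.6476) = 0.2907; trapped volume = 560.0 × 0.2907 = 162.79 mL.
Additional alveolar pressure from trapping ≈ V_trapped / C = 162.79 / 62.222 = 2.616 cmH2O.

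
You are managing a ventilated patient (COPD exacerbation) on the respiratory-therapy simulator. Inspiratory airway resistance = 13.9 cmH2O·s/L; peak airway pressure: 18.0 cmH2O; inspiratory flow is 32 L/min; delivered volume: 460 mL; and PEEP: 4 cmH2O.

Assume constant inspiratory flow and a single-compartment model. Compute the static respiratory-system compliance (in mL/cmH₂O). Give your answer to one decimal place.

69.8

Flow: 32 L/min ÷ 60 = 0.5333 L/s.
Equation of motion (constant flow): PIP = Vt/C + R·V̇ + PEEP.
Vt/C = PIP − R·V̇ − PEEP = 18.0 − 13.9×0.5333 − 4 = 18.0 − 7.413 − 4 = 6.587 cmH2O.
C = Vt / 6.587 = 460 / 6.587 = 69.835 mL/cmH2O.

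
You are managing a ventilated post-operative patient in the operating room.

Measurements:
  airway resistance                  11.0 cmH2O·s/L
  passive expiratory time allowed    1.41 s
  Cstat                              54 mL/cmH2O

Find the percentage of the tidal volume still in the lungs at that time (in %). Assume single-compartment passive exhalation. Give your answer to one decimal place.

9.3

τ = R × C = 11.0 × 54 mL/cmH2O = 11.0 × 0.054 L/cmH2O = 0.594 s.
Passive exhalation: V(t)/V₀ = e^(−t/τ) = e^(−1.41/0.594) = 0.09313.
Fraction remaining = 0.09313 → 9.313%.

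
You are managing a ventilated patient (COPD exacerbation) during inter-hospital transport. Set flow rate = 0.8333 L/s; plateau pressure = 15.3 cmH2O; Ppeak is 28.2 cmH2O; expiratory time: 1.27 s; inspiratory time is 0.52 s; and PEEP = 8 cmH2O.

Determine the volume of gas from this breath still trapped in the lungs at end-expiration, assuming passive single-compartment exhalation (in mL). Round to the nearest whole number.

Vt = flow × Ti = 0.8333 L/s × 0.52 s × 1000 mL/L = 433.32 mL.
R = (PIP − Pplat)/V̇ = (28.2 − 15.3) / 0.8333 = 12.9/0.8333 = 15.481 cmH2O·s/L.
C = Vt/(Pplat − PEEP) = 433.32 / (15.3 − 8) = 433.32/7.3 = 59.359 mL/cmH2O.
τ = R × C = 15.481 × 0.05936 L/cmH2O = 0.919 s.
Fraction remaining = e^(−Te/τ) = e^(−1.27/0.919) = 0.2511.
Trapped volume = 433.32 × 0.2511 = 108.81 mL.

109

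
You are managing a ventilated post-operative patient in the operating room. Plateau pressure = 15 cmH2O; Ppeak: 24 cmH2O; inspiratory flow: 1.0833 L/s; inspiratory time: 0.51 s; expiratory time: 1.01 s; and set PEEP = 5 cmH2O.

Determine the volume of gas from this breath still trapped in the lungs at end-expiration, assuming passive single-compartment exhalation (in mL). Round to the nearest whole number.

61

Vt = flow × Ti = 1.0833 L/s × 0.51 s × 1000 mL/L = 552.48 mL.
R = (PIP − Pplat)/V̇ = (24 − 15) / 1.0833 = 9.0/1.0833 = 8.308 cmH2O·s/L.
C = Vt/(Pplat − PEEP) = 552.48 / (15 − 5) = 552.48/10.0 = 55.248 mL/cmH2O.
τ = R × C = 8.308 × 0.05525 L/cmH2O = 0.459 s.
Fraction remaining = e^(−Te/τ) = e^(−1.01/0.459) = 0.1108.
Trapped volume = 552.48 × 0.1108 = 61.215 mL.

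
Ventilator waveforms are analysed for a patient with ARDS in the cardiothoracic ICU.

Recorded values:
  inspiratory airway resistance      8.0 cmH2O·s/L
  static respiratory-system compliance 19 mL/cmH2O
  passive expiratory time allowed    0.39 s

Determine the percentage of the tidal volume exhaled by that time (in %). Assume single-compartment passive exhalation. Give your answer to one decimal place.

92.3

τ = R × C = 8.0 × 19 mL/cmH2O = 8.0 × 0.019 L/cmH2O = 0.152 s.
Passive exhalation: V(t)/V₀ = e^(−t/τ) = e^(−0.39/0.152) = 0.07686.
Fraction exhaled = 1 − 0.07686 = 0.9231 → 92.31%.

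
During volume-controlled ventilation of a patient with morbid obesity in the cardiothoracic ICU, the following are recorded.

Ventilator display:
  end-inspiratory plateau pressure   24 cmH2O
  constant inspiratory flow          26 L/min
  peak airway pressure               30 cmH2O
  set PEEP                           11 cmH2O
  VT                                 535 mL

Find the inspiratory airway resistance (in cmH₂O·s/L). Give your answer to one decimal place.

13.8

Flow: 26 L/min ÷ 60 = 0.4333 L/s.
Raw = (PIP − Pplat) / flow = (30 − 24) / 0.4333 = 6.0 / 0.4333 = 13.847 cmH2O·s/L.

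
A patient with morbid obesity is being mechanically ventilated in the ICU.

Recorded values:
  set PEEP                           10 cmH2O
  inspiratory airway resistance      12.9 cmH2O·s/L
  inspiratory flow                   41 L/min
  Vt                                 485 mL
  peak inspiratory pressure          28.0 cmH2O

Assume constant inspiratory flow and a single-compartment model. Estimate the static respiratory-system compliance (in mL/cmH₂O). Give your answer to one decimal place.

Flow: 41 L/min ÷ 60 = 0.6833 L/s.
Equation of motion (constant flow): PIP = Vt/C + R·V̇ + PEEP.
Vt/C = PIP − R·V̇ − PEEP = 28.0 − 12.9×0.6833 − 10 = 28.0 − 8.815 − 10 = 9.185 cmH2O.
C = Vt / 9.185 = 485 / 9.185 = 52.803 mL/cmH2O.

52.8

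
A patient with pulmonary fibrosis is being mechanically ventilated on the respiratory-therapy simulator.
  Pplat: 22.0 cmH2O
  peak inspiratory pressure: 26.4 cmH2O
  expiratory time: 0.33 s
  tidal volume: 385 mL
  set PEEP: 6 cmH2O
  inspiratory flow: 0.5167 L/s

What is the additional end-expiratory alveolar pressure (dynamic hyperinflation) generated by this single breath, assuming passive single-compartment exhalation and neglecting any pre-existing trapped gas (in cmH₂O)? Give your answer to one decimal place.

R = (PIP − Pplat)/V̇ = (26.4 − 22.0) / 0.5167 = 4.4/0.5167 = 8.516 cmH2O·s/L.
C = Vt/(Pplat − PEEP) = 385.0 / (22.0 − 6) = 385.0/16.0 = 24.063 mL/cmH2O.
τ = R × C = 8.516 × 0.02406 L/cmH2O = 0.2049 s.
Fraction remaining = e^(−Te/τ) = e^(−0.33/0.2049) = 0.1998; trapped volume = 385.0 × 0.1998 = 76.923 mL.
Additional alveolar pressure from trapping ≈ V_trapped / C = 76.923 / 24.063 = 3.197 cmH2O.

3.2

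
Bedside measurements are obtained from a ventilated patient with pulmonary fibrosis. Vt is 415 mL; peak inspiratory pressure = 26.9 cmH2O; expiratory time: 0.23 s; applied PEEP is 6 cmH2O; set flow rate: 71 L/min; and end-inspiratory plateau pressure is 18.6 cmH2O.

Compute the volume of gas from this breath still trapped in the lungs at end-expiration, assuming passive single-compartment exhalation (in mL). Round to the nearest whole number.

153

Flow: 71 L/min ÷ 60 = 1.1833 L/s.
R = (PIP − Pplat)/V̇ = (26.9 − 18.6) / 1.1833 = 8.3/1.1833 = 7.014 cmH2O·s/L.
C = Vt/(Pplat − PEEP) = 415.0 / (18.6 − 6) = 415.0/12.6 = 32.937 mL/cmH2O.
τ = R × C = 7.014 × 0.03294 L/cmH2O = 0.231 s.
Fraction remaining = e^(−Te/τ) = e^(−0.23/0.231) = 0.3695.
Trapped volume = 415.0 × 0.3695 = 153.34 mL.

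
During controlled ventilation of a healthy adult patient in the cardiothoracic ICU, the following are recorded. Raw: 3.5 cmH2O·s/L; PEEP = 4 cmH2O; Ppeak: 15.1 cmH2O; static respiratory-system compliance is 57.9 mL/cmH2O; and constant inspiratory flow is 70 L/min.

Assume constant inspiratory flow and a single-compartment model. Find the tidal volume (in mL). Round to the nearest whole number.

406

Flow: 70 L/min ÷ 60 = 1.1667 L/s.
Equation of motion (constant flow): PIP = Vt/C + R·V̇ + PEEP.
Vt/C = PIP − R·V̇ − PEEP = 15.1 − 4.083 − 4 = 7.017 cmH2O.
Vt = C × 7.017 = 57.9 × 7.017 = 406.28 mL.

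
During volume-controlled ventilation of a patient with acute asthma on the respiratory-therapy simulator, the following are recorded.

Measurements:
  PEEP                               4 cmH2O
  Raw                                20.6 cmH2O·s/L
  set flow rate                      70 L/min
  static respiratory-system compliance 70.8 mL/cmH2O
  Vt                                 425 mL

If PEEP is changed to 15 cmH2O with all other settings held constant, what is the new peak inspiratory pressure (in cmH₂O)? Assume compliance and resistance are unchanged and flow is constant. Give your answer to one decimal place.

45.0

Flow: 70 L/min ÷ 60 = 1.1667 L/s.
PIP = Vt/C + R·V̇ + PEEP (constant-flow equation of motion).
Only the baseline term changes: ΔPIP = ΔPEEP = 15 − 4 = 11.0 cmH2O.
Original PIP = 425/70.8 + 20.6×1.1667 + 4 = 34.037 cmH2O; new PIP = 34.037 + (11.0) = 45.037 cmH2O.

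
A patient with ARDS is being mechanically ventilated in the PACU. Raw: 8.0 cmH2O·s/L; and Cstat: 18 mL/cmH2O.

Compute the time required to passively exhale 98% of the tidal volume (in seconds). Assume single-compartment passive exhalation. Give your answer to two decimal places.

0.56

τ = R × C = 8.0 × 18 mL/cmH2O = 8.0 × 0.018 L/cmH2O = 0.144 s.
Exhaled fraction f = 1 − e^(−t/τ) → t = −τ·ln(1 − f) = −0.144·ln(0.02) = 0.5633 s.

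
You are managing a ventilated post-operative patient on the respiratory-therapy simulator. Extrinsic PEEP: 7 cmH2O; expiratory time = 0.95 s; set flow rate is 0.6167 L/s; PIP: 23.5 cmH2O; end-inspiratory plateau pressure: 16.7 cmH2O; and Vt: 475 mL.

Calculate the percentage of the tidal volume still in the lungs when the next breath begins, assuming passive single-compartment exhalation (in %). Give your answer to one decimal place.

17.2

R = (PIP − Pplat)/V̇ = (23.5 − 16.7) / 0.6167 = 6.8/0.6167 = 11.026 cmH2O·s/L.
C = Vt/(Pplat − PEEP) = 475.0 / (16.7 − 7) = 475.0/9.7 = 48.969 mL/cmH2O.
τ = R × C = 11.026 × 0.04897 L/cmH2O = 0.5399 s.
Fraction remaining at end-expiration = e^(−Te/τ) = e^(−0.95/0.5399) = 0.1721 → 17.21%.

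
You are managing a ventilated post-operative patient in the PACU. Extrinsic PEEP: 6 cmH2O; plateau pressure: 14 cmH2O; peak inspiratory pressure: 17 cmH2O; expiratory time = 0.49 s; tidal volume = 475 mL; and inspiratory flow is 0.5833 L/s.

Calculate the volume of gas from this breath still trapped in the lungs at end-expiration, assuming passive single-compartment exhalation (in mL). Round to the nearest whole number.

95

R = (PIP − Pplat)/V̇ = (17 − 14) / 0.5833 = 3.0/0.5833 = 5.143 cmH2O·s/L.
C = Vt/(Pplat − PEEP) = 475.0 / (14 − 6) = 475.0/8.0 = 59.375 mL/cmH2O.
τ = R × C = 5.143 × 0.05938 L/cmH2O = 0.3054 s.
Fraction remaining = e^(−Te/τ) = e^(−0.49/0.3054) = 0.201.
Trapped volume = 475.0 × 0.201 = 95.475 mL.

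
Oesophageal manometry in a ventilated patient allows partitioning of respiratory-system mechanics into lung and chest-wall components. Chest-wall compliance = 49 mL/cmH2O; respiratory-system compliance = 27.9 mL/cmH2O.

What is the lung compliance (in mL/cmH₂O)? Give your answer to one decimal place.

1/CL = 1/Crs − 1/Ccw.
1/CL = 1/27.9 − 1/49 = 0.01543.
CL = 64.809 mL/cmH2O.

64.8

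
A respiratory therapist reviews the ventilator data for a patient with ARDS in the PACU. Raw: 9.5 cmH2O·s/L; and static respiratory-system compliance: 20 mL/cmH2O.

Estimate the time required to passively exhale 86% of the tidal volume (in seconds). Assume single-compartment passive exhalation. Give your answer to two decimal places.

0.37

τ = R × C = 9.5 × 20 mL/cmH2O = 9.5 × 0.020 L/cmH2O = 0.19 s.
Exhaled fraction f = 1 − e^(−t/τ) → t = −τ·ln(1 − f) = −0.19·ln(0.14) = 0.3736 s.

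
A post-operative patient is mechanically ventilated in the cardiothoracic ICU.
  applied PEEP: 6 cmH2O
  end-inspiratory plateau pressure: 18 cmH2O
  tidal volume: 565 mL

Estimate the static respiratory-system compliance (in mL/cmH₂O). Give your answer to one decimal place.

Cstat = Vt / (Pplat − PEEP) = 565 / (18 − 6) = 565 / 12.0 = 47.083 mL/cmH2O.

47.1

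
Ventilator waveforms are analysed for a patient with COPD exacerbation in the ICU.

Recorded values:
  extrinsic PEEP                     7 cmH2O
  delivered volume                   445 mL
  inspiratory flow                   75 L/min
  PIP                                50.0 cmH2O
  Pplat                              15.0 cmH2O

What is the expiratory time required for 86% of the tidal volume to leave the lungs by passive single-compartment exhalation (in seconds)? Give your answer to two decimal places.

3.06

Flow: 75 L/min ÷ 60 = 1.25 L/s.
R = (PIP − Pplat)/V̇ = (50.0 − 15.0) / 1.25 = 35.0/1.25 = 28.0 cmH2O·s/L.
C = Vt/(Pplat − PEEP) = 445.0 / (15.0 − 7) = 445.0/8.0 = 55.625 mL/cmH2O.
τ = R × C = 28.0 × 0.05563 L/cmH2O = 1.558 s.
t = −τ·ln(1 − 0.86) = −1.558·ln(0.14) = 3.063 s.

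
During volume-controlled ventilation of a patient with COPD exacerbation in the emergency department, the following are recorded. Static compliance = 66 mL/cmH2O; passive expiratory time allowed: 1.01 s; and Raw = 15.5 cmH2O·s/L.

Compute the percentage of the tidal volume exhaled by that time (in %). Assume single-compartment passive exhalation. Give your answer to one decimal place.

τ = R × C = 15.5 × 66 mL/cmH2O = 15.5 × 0.066 L/cmH2O = 1.023 s.
Passive exhalation: V(t)/V₀ = e^(−t/τ) = e^(−1.01/1.023) = 0.3726.
Fraction exhaled = 1 − 0.3726 = 0.6274 → 62.74%.

62.7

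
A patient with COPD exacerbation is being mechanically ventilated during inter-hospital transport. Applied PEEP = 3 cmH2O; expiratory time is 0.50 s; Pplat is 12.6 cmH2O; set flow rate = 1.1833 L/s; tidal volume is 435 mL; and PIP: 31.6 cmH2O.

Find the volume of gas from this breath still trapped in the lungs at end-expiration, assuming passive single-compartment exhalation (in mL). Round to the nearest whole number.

R = (PIP − Pplat)/V̇ = (31.6 − 12.6) / 1.1833 = 19.0/1.1833 = 16.057 cmH2O·s/L.
C = Vt/(Pplat − PEEP) = 435.0 / (12.6 − 3) = 435.0/9.6 = 45.313 mL/cmH2O.
τ = R × C = 16.057 × 0.04531 L/cmH2O = 0.7275 s.
Fraction remaining = e^(−Te/τ) = e^(−0.50/0.7275) = 0.5029.
Trapped volume = 435.0 × 0.5029 = 218.76 mL.

219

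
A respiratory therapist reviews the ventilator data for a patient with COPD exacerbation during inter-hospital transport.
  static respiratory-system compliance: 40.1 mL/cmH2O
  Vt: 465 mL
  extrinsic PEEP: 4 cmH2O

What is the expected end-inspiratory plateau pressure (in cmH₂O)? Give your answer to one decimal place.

Pplat = PEEP + Vt / Cstat = 4 + 465 / 40.1 = 4 + 11.596 = 15.596 cmH2O.

15.6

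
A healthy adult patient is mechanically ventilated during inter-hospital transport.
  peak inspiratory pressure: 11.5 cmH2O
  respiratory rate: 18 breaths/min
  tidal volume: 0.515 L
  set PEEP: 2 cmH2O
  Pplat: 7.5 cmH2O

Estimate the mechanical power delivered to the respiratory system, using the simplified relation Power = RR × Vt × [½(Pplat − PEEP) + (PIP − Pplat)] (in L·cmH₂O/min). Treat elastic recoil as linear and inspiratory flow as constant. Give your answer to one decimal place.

62.6

Per-breath work = Vt × [½(Pplat−PEEP) + (PIP−Pplat)] = 0.515 × [0.5×5.5 + 4.0] = 0.515 × 6.75 = 3.476 L·cmH2O.
Power = 18 × 3.476 = 62.568 L·cmH2O/min.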